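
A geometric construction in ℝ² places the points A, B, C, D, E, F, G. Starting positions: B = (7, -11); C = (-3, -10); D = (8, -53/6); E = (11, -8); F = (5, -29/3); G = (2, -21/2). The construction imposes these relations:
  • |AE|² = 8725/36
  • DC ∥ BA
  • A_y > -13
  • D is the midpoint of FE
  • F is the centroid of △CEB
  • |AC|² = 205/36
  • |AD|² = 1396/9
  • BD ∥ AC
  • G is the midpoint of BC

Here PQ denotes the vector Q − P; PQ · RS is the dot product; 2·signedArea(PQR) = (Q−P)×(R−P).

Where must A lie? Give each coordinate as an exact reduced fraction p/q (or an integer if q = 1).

1. A_x = -4  [BD ∥ AC ∩ DC ∥ BA]
2. A_y = -73/6  [BD ∥ AC ∩ DC ∥ BA]
   → A = (-4, -73/6)

A = (-4, -73/6)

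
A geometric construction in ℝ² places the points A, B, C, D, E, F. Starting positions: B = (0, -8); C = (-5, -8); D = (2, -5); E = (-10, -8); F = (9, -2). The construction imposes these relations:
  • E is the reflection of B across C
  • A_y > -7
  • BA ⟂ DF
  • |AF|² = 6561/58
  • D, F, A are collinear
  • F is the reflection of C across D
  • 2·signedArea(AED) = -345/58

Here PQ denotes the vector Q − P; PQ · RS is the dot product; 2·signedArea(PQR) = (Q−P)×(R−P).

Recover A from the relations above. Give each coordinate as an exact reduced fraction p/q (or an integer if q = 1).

A = (-45/58, -359/58)

1. A_x = -45/58  [D, F, A are collinear ∩ BA ⟂ DF]
2. A_y = -359/58  [D, F, A are collinear ∩ BA ⟂ DF]
   → A = (-45/58, -359/58)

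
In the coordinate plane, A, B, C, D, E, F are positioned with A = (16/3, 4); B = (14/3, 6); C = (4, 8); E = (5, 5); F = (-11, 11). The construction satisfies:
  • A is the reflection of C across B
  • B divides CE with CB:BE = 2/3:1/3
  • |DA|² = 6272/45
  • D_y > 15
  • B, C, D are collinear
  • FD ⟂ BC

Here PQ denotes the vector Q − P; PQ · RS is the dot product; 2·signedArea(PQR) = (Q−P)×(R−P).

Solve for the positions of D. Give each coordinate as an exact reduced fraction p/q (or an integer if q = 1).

D = (8/5, 76/5)

1. D_x = 8/5  [B, C, D are collinear ∩ FD ⟂ BC]
2. D_y = 76/5  [B, C, D are collinear ∩ FD ⟂ BC]
   → D = (8/5, 76/5)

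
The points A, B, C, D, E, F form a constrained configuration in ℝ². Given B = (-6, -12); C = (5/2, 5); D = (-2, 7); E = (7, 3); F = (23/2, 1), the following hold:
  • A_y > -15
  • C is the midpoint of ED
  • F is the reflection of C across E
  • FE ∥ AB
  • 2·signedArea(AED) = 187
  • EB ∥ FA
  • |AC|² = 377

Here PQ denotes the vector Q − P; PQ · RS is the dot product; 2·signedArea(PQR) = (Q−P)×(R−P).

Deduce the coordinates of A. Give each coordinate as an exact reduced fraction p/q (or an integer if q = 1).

1. A_x = -3/2  [FE ∥ AB ∩ EB ∥ FA]
2. A_y = -14  [FE ∥ AB ∩ EB ∥ FA]
   → A = (-3/2, -14)

A = (-3/2, -14)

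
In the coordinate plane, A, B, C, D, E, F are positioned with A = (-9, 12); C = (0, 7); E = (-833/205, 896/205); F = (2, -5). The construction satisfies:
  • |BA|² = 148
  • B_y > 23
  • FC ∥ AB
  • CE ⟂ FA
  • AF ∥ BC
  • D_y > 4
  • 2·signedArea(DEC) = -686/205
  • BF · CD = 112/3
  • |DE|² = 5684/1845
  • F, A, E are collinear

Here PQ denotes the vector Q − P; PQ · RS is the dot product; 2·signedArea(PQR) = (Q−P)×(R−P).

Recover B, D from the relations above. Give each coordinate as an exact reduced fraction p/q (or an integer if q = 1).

1. B_x = -11  [AF ∥ BC ∩ FC ∥ AB]
2. B_y = 24  [AF ∥ BC ∩ FC ∥ AB]
   → B = (-11, 24)
3. D_x = -7/3  [2·signedArea(DEC) = -686/205 ∩ BF · CD = 112/3]
4. D_y = 14/3  [2·signedArea(DEC) = -686/205 ∩ BF · CD = 112/3]
   → D = (-7/3, 14/3)

B = (-11, 24)
D = (-7/3, 14/3)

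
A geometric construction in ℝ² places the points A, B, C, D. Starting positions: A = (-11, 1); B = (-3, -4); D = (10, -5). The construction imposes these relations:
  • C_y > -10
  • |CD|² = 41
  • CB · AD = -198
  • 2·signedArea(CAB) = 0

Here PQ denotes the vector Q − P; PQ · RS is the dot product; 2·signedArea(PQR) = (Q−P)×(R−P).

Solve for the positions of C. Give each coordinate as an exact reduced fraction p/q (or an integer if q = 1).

1. C_x = 5  [2·signedArea(CAB) = 0 ∩ CB · AD = -198]
2. C_y = -9  [2·signedArea(CAB) = 0 ∩ CB · AD = -198]
   → C = (5, -9)

C = (5, -9)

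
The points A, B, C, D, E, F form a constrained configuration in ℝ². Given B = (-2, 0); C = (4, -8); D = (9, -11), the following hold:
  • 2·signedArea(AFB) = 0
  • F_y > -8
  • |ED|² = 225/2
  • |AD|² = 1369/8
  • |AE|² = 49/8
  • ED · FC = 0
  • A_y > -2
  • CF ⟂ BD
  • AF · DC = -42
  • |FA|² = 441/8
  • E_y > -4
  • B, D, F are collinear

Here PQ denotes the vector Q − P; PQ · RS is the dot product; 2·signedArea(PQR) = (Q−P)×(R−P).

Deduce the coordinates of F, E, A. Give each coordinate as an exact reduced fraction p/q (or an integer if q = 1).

A = (-1/4, -7/4)
E = (3/2, -7/2)
F = (5, -7)

1. F_x = 5  [B, D, F are collinear ∩ CF ⟂ BD]
2. F_y = -7  [B, D, F are collinear ∩ CF ⟂ BD]
   → F = (5, -7)
3. E_x = 3/2  [line 1·x + 1·y + 2 = 0 ∩ |ED|² = 225/2]
4. E_y = -7/2  [line 1·x + 1·y + 2 = 0 ∩ |ED|² = 225/2]
   → E = (3/2, -7/2)
5. A_x = -1/4  [2·signedArea(AFB) = 0 ∩ AF · DC = -42]
6. A_y = -7/4  [2·signedArea(AFB) = 0 ∩ AF · DC = -42]
   → A = (-1/4, -7/4)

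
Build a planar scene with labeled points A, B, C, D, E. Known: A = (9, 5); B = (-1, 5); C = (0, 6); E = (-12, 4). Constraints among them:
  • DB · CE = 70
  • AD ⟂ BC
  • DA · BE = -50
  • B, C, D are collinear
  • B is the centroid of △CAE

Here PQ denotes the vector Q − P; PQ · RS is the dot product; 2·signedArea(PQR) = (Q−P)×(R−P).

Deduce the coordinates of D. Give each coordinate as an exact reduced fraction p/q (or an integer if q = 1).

D = (4, 10)

1. D_x = 4  [B, C, D are collinear ∩ AD ⟂ BC]
2. D_y = 10  [B, C, D are collinear ∩ AD ⟂ BC]
   → D = (4, 10)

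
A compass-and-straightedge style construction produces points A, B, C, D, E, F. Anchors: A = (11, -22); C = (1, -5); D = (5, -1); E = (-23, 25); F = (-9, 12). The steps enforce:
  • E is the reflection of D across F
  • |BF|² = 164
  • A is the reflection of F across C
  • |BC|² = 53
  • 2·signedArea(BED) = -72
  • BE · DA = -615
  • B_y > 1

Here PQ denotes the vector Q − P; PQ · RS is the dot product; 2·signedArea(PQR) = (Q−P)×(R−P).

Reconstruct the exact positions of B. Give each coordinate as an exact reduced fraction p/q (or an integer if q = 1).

B = (-1, 2)

1. B_x = -1  [2·signedArea(BED) = -72 ∩ BE · DA = -615]
2. B_y = 2  [2·signedArea(BED) = -72 ∩ BE · DA = -615]
   → B = (-1, 2)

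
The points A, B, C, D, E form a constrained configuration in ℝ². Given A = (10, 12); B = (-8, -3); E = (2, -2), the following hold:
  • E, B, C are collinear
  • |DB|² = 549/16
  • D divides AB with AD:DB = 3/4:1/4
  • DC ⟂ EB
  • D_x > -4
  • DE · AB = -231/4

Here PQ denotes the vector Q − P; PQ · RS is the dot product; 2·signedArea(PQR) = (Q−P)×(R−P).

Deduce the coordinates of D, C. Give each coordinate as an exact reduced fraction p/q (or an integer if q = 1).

C = (-641/202, -1017/404)
D = (-7/2, 3/4)

1. D_x = -7/2  [D divides AB with AD:DB = 3/4:1/4]
2. D_y = 3/4  [D divides AB with AD:DB = 3/4:1/4]
   → D = (-7/2, 3/4)
3. C_x = -641/202  [E, B, C are collinear ∩ DC ⟂ EB]
4. C_y = -1017/404  [E, B, C are collinear ∩ DC ⟂ EB]
   → C = (-641/202, -1017/404)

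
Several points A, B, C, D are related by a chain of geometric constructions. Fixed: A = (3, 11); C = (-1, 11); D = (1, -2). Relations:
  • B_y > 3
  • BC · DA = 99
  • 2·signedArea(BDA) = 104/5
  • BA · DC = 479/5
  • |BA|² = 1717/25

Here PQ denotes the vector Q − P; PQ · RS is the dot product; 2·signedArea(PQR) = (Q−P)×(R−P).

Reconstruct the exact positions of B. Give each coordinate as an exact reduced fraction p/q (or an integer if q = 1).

B = (1/5, 16/5)

1. B_x = 1/5  [BC · DA = 99 ∩ 2·signedArea(BDA) = 104/5]
2. B_y = 16/5  [BC · DA = 99 ∩ 2·signedArea(BDA) = 104/5]
   → B = (1/5, 16/5)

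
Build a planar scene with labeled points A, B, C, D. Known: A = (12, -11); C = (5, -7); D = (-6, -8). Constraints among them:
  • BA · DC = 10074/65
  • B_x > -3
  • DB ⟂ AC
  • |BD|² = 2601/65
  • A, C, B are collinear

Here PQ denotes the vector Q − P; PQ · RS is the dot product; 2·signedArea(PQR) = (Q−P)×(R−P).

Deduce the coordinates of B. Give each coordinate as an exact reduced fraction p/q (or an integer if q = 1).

1. B_x = -186/65  [A, C, B are collinear ∩ DB ⟂ AC]
2. B_y = -163/65  [A, C, B are collinear ∩ DB ⟂ AC]
   → B = (-186/65, -163/65)

B = (-186/65, -163/65)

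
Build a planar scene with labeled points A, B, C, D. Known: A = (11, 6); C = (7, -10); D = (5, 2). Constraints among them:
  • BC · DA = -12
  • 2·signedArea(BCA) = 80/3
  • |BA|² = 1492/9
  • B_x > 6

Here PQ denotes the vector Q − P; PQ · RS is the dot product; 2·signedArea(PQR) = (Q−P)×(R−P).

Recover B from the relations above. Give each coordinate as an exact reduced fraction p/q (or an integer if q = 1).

1. B_x = 19/3  [2·signedArea(BCA) = 80/3 ∩ BC · DA = -12]
2. B_y = -6  [2·signedArea(BCA) = 80/3 ∩ BC · DA = -12]
   → B = (19/3, -6)

B = (19/3, -6)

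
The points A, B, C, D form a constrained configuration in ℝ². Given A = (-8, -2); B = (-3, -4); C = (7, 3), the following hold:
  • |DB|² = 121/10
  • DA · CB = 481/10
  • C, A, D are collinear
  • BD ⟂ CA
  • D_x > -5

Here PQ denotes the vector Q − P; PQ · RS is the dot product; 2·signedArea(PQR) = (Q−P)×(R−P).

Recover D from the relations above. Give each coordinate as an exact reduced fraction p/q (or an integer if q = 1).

D = (-41/10, -7/10)

1. D_x = -41/10  [C, A, D are collinear ∩ BD ⟂ CA]
2. D_y = -7/10  [C, A, D are collinear ∩ BD ⟂ CA]
   → D = (-41/10, -7/10)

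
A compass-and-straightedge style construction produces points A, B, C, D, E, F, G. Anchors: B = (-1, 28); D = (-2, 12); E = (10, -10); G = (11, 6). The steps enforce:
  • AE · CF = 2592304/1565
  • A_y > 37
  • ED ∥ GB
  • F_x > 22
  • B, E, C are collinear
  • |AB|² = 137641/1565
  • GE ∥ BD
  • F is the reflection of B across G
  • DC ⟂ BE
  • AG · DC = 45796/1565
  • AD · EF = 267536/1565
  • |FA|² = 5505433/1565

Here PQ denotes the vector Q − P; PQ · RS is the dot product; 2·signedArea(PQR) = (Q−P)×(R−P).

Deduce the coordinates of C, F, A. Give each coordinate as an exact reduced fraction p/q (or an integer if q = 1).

A = (-5646/1565, 57918/1565)
C = (5002/1565, 21134/1565)
F = (23, -16)

1. C_x = 5002/1565  [B, E, C are collinear ∩ DC ⟂ BE]
2. C_y = 21134/1565  [B, E, C are collinear ∩ DC ⟂ BE]
   → C = (5002/1565, 21134/1565)
3. F_x = 23  [F is the reflection of B across G]
4. F_y = -16  [F is the reflection of B across G]
   → F = (23, -16)
5. A_x = -5646/1565  [AD · EF = 267536/1565 ∩ AG · DC = 45796/1565]
6. A_y = 57918/1565  [AD · EF = 267536/1565 ∩ AG · DC = 45796/1565]
   → A = (-5646/1565, 57918/1565)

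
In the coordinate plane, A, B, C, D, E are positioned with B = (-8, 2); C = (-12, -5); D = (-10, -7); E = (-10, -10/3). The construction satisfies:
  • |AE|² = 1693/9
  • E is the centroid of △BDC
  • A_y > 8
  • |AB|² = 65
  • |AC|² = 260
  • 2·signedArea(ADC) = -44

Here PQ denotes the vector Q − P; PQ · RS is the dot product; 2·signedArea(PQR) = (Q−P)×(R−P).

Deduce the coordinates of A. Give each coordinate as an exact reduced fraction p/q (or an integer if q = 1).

1. A_x = -4  [line -2·x + -2·y + 10 = 0 ∩ |AB|² = 65]
2. A_y = 9  [line -2·x + -2·y + 10 = 0 ∩ |AB|² = 65]
   → A = (-4, 9)

A = (-4, 9)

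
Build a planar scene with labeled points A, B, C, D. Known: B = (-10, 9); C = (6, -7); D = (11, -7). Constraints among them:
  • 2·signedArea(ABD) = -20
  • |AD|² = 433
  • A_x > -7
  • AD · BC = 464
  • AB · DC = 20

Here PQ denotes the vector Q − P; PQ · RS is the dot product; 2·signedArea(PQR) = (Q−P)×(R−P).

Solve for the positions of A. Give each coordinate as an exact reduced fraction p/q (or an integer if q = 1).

A = (-6, 5)

1. A_x = -6  [2·signedArea(ABD) = -20 ∩ AB · DC = 20]
2. A_y = 5  [2·signedArea(ABD) = -20 ∩ AB · DC = 20]
   → A = (-6, 5)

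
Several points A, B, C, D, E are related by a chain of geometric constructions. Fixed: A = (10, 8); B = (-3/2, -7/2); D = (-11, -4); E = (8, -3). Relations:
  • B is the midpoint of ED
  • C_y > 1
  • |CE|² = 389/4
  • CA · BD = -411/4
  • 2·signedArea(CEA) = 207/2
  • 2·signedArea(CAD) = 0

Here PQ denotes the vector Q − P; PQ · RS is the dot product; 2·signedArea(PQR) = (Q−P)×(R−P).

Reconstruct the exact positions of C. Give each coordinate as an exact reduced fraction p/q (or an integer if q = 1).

C = (-1/2, 2)

1. C_x = -1/2  [2·signedArea(CAD) = 0 ∩ 2·signedArea(CEA) = 207/2]
2. C_y = 2  [2·signedArea(CAD) = 0 ∩ 2·signedArea(CEA) = 207/2]
   → C = (-1/2, 2)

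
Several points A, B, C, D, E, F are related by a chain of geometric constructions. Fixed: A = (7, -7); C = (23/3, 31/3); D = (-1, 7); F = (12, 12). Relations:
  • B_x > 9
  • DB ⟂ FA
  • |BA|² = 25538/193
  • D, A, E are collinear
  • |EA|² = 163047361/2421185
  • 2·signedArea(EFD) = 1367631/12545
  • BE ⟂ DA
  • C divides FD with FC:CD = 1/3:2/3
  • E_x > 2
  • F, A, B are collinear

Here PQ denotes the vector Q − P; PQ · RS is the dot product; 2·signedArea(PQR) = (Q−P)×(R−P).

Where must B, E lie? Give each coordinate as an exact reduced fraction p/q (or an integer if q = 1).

1. B_x = 1916/193  [F, A, B are collinear ∩ DB ⟂ FA]
2. B_y = 796/193  [F, A, B are collinear ∩ DB ⟂ FA]
   → B = (1916/193, 796/193)
3. E_x = 36739/12545  [D, A, E are collinear ∩ BE ⟂ DA]
4. E_y = 1568/12545  [D, A, E are collinear ∩ BE ⟂ DA]
   → E = (36739/12545, 1568/12545)

B = (1916/193, 796/193)
E = (36739/12545, 1568/12545)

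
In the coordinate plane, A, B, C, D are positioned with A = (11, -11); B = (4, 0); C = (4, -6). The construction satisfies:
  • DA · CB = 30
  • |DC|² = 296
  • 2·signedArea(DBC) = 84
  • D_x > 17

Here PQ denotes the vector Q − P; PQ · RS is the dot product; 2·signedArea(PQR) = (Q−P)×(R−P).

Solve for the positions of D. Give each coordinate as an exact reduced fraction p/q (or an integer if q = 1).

1. D_x = 18  [DA · CB = 30 ∩ 2·signedArea(DBC) = 84]
2. D_y = -16  [DA · CB = 30 ∩ 2·signedArea(DBC) = 84]
   → D = (18, -16)

D = (18, -16)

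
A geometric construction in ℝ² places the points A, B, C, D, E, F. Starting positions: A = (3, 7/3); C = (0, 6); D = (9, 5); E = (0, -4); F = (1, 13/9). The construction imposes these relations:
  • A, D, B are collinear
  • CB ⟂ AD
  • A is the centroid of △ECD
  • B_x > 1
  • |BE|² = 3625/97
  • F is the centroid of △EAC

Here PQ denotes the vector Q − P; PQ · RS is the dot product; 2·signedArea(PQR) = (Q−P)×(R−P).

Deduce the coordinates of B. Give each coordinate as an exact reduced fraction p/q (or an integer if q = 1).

B = (180/97, 177/97)

1. B_x = 180/97  [A, D, B are collinear ∩ CB ⟂ AD]
2. B_y = 177/97  [A, D, B are collinear ∩ CB ⟂ AD]
   → B = (180/97, 177/97)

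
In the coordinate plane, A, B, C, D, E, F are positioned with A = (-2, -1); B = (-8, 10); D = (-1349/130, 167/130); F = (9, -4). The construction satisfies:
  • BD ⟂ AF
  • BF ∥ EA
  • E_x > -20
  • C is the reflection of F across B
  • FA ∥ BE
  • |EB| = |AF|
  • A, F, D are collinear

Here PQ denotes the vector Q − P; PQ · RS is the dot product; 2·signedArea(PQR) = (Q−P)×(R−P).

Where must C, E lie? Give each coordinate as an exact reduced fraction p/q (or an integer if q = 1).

C = (-25, 24)
E = (-19, 13)

1. C_x = -25  [C is the reflection of F across B]
2. C_y = 24  [C is the reflection of F across B]
   → C = (-25, 24)
3. E_x = -19  [BF ∥ EA ∩ FA ∥ BE]
4. E_y = 13  [BF ∥ EA ∩ FA ∥ BE]
   → E = (-19, 13)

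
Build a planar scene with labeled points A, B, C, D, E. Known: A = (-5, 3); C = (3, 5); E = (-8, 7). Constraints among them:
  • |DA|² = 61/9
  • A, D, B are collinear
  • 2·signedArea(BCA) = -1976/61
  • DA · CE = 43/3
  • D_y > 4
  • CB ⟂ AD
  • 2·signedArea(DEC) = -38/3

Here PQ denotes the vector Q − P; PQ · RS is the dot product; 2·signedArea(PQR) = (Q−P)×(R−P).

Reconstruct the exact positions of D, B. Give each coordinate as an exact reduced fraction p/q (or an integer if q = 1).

1. D_x = -10/3  [2·signedArea(DEC) = -38/3 ∩ DA · CE = 43/3]
2. D_y = 5  [2·signedArea(DEC) = -38/3 ∩ DA · CE = 43/3]
   → D = (-10/3, 5)
3. B_x = -45/61  [A, D, B are collinear ∩ CB ⟂ AD]
4. B_y = 495/61  [A, D, B are collinear ∩ CB ⟂ AD]
   → B = (-45/61, 495/61)

B = (-45/61, 495/61)
D = (-10/3, 5)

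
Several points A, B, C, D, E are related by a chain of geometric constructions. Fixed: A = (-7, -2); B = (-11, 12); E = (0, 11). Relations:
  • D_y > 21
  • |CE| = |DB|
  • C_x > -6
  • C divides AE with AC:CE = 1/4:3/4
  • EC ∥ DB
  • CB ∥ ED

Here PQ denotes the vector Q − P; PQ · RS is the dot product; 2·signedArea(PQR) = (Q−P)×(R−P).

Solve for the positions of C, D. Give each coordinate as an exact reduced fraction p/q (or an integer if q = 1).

1. C_x = -21/4  [C divides AE with AC:CE = 1/4:3/4]
2. C_y = 5/4  [C divides AE with AC:CE = 1/4:3/4]
   → C = (-21/4, 5/4)
3. D_x = -23/4  [EC ∥ DB ∩ CB ∥ ED]
4. D_y = 87/4  [EC ∥ DB ∩ CB ∥ ED]
   → D = (-23/4, 87/4)

C = (-21/4, 5/4)
D = (-23/4, 87/4)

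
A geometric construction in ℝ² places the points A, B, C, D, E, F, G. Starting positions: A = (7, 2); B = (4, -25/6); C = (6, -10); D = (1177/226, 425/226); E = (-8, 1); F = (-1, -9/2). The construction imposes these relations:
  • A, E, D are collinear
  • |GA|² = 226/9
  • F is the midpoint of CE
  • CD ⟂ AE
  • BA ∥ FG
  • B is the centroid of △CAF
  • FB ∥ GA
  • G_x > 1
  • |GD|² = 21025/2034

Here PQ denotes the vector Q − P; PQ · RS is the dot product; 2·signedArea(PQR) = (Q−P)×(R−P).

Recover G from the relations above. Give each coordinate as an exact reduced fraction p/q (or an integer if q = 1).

1. G_x = 2  [FB ∥ GA ∩ BA ∥ FG]
2. G_y = 5/3  [FB ∥ GA ∩ BA ∥ FG]
   → G = (2, 5/3)

G = (2, 5/3)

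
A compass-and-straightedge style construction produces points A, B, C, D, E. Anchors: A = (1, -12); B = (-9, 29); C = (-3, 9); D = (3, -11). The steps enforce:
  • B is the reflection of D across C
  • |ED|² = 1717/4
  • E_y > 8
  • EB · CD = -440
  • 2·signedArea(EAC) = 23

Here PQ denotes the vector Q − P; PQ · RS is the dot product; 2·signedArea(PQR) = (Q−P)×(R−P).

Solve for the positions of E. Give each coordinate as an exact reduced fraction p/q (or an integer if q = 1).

1. E_x = -4  [EB · CD = -440 ∩ 2·signedArea(EAC) = 23]
2. E_y = 17/2  [EB · CD = -440 ∩ 2·signedArea(EAC) = 23]
   → E = (-4, 17/2)

E = (-4, 17/2)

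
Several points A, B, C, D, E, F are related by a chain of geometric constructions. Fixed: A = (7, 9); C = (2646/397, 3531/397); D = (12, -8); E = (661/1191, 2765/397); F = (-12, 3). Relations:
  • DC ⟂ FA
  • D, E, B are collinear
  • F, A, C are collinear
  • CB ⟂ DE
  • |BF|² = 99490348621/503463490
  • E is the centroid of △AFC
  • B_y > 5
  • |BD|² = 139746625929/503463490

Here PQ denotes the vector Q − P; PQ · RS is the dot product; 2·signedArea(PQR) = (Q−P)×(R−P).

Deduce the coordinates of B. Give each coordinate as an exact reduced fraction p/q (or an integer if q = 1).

1. B_x = 945926043/503463490  [D, E, B are collinear ∩ CB ⟂ DE]
2. B_y = 2635010701/503463490  [D, E, B are collinear ∩ CB ⟂ DE]
   → B = (945926043/503463490, 2635010701/503463490)

B = (945926043/503463490, 2635010701/503463490)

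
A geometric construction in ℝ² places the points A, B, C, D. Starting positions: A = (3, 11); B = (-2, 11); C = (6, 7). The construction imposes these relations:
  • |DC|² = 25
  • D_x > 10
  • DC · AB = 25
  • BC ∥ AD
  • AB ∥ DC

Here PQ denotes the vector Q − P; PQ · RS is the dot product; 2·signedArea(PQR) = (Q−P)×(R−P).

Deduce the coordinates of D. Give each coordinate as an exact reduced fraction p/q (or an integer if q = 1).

1. D_x = 11  [AB ∥ DC ∩ BC ∥ AD]
2. D_y = 7  [AB ∥ DC ∩ BC ∥ AD]
   → D = (11, 7)

D = (11, 7)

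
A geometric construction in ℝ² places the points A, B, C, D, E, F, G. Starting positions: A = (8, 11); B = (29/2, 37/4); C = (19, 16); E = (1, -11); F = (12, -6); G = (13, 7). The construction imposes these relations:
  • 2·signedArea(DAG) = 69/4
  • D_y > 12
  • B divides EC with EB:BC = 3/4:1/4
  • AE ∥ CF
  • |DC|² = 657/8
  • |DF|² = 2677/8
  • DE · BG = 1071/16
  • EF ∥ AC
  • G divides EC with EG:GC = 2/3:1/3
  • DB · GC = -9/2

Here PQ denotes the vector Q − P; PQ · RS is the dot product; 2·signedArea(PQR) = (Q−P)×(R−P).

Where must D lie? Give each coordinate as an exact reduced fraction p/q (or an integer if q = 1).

D = (43/4, 49/4)

1. D_x = 43/4  [DB · GC = -9/2 ∩ 2·signedArea(DAG) = 69/4]
2. D_y = 49/4  [DB · GC = -9/2 ∩ 2·signedArea(DAG) = 69/4]
   → D = (43/4, 49/4)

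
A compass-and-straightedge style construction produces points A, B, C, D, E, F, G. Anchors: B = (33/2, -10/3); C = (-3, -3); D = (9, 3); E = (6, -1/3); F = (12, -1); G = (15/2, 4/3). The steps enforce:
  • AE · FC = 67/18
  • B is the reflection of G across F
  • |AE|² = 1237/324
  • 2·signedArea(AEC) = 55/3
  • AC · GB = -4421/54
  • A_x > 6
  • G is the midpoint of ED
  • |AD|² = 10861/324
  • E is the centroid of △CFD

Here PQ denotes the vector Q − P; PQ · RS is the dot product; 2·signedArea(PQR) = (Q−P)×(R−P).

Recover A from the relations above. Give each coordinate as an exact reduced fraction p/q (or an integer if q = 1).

1. A_x = 13/2  [AC · GB = -4421/54 ∩ AE · FC = 67/18]
2. A_y = -20/9  [AC · GB = -4421/54 ∩ AE · FC = 67/18]
   → A = (13/2, -20/9)

A = (13/2, -20/9)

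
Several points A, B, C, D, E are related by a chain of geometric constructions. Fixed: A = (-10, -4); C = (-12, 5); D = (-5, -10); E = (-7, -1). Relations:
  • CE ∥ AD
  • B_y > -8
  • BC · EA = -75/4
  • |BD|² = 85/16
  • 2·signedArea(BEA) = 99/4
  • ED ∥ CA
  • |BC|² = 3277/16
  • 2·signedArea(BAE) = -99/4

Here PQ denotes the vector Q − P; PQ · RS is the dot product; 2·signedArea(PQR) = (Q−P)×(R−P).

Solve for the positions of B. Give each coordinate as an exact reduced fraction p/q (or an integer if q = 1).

B = (-11/2, -31/4)

1. B_x = -11/2  [2·signedArea(BAE) = -99/4 ∩ BC · EA = -75/4]
2. B_y = -31/4  [2·signedArea(BAE) = -99/4 ∩ BC · EA = -75/4]
   → B = (-11/2, -31/4)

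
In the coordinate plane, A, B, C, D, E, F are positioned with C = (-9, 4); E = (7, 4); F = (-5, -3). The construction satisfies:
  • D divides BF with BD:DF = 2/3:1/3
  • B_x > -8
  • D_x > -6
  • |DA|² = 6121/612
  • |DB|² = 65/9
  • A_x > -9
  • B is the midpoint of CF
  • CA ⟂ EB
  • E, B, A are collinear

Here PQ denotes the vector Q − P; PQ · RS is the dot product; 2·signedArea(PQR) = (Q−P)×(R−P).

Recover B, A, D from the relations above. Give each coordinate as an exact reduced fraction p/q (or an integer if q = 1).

1. B_x = -7  [B is the midpoint of CF]
2. B_y = 1/2  [B is the midpoint of CF]
   → B = (-7, 1/2)
3. A_x = -137/17  [E, B, A are collinear ∩ CA ⟂ EB]
4. A_y = 4/17  [E, B, A are collinear ∩ CA ⟂ EB]
   → A = (-137/17, 4/17)
5. D_x = -17/3  [D divides BF with BD:DF = 2/3:1/3]
6. D_y = -11/6  [D divides BF with BD:DF = 2/3:1/3]
   → D = (-17/3, -11/6)

A = (-137/17, 4/17)
B = (-7, 1/2)
D = (-17/3, -11/6)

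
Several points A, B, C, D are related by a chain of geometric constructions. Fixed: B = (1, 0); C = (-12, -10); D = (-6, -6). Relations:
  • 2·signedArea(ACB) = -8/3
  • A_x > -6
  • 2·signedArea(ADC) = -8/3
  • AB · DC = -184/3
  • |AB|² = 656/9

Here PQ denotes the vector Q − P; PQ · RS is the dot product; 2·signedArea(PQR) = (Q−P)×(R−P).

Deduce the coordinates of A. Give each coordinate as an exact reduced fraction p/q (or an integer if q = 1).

A = (-17/3, -16/3)

1. A_x = -17/3  [2·signedArea(ADC) = -8/3 ∩ AB · DC = -184/3]
2. A_y = -16/3  [2·signedArea(ADC) = -8/3 ∩ AB · DC = -184/3]
   → A = (-17/3, -16/3)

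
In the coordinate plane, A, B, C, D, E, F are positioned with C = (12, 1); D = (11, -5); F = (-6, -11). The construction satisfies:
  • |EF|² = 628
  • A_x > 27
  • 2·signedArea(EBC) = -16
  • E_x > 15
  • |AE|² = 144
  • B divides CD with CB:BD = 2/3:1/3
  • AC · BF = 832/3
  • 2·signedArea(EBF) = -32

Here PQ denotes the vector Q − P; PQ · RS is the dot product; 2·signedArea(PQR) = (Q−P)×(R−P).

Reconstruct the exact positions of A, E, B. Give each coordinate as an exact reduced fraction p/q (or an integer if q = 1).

A = (28, 1)
B = (34/3, -3)
E = (16, 1)

1. B_x = 34/3  [B divides CD with CB:BD = 2/3:1/3]
2. B_y = -3  [B divides CD with CB:BD = 2/3:1/3]
   → B = (34/3, -3)
3. E_x = 16  [2·signedArea(EBC) = -16 ∩ 2·signedArea(EBF) = -32]
4. E_y = 1  [2·signedArea(EBC) = -16 ∩ 2·signedArea(EBF) = -32]
   → E = (16, 1)
5. A_x = 28  [line 52/3·x + 8·y + -1480/3 = 0 ∩ |AE|² = 144]
6. A_y = 1  [line 52/3·x + 8·y + -1480/3 = 0 ∩ |AE|² = 144]
   → A = (28, 1)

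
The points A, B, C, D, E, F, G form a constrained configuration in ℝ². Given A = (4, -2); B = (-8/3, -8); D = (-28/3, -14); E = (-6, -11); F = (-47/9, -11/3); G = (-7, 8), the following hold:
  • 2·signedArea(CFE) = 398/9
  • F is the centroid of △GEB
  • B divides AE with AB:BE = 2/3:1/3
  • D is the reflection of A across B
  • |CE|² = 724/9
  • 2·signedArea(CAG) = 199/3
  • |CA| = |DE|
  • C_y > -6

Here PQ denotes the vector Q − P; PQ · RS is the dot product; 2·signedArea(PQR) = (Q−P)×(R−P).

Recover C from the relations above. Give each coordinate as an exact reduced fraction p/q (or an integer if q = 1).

1. C_x = 2/3  [2·signedArea(CAG) = 199/3 ∩ 2·signedArea(CFE) = 398/9]
2. C_y = -5  [2·signedArea(CAG) = 199/3 ∩ 2·signedArea(CFE) = 398/9]
   → C = (2/3, -5)

C = (2/3, -5)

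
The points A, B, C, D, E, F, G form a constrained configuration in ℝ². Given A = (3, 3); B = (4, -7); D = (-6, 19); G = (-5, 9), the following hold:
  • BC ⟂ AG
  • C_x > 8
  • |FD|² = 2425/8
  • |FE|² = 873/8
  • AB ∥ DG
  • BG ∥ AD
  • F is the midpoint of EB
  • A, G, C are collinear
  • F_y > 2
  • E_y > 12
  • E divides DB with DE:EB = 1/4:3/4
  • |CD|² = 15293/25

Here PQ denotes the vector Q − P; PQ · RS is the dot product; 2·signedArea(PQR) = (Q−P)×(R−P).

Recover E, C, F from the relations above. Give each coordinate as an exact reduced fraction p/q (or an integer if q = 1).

C = (211/25, -27/25)
E = (-7/2, 25/2)
F = (1/4, 11/4)

1. E_x = -7/2  [E divides DB with DE:EB = 1/4:3/4]
2. E_y = 25/2  [E divides DB with DE:EB = 1/4:3/4]
   → E = (-7/2, 25/2)
3. C_x = 211/25  [A, G, C are collinear ∩ BC ⟂ AG]
4. C_y = -27/25  [A, G, C are collinear ∩ BC ⟂ AG]
   → C = (211/25, -27/25)
5. F_x = 1/4  [F is the midpoint of EB]
6. F_y = 11/4  [F is the midpoint of EB]
   → F = (1/4, 11/4)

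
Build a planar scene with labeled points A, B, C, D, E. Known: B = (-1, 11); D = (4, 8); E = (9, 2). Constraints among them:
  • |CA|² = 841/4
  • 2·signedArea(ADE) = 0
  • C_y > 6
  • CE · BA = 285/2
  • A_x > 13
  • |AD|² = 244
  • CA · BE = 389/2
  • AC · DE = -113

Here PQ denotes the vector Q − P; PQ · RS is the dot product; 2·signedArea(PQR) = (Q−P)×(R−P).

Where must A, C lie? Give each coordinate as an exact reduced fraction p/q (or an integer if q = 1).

A = (14, -4)
C = (4, 13/2)

1. A_x = 14  [line 6·x + 5·y + -64 = 0 ∩ |AD|² = 244]
2. A_y = -4  [line 6·x + 5·y + -64 = 0 ∩ |AD|² = 244]
   → A = (14, -4)
3. C_x = 4  [CA · BE = 389/2 ∩ AC · DE = -113]
4. C_y = 13/2  [CA · BE = 389/2 ∩ AC · DE = -113]
   → C = (4, 13/2)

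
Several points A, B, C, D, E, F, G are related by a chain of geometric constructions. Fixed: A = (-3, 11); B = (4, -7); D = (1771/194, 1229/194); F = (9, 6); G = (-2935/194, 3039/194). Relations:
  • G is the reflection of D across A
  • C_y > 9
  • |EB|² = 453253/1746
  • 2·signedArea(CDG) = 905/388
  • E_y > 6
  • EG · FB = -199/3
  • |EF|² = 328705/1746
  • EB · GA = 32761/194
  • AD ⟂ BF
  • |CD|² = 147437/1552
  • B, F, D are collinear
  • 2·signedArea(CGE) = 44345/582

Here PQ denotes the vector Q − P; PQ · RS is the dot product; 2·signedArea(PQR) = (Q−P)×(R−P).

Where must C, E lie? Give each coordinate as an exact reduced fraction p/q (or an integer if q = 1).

1. C_x = 0  [line -905/97·x + -2353/97·y + 91767/388 = 0 ∩ |CD|² = 147437/1552]
2. C_y = 39/4  [line -905/97·x + -2353/97·y + 91767/388 = 0 ∩ |CD|² = 147437/1552]
   → C = (0, 39/4)
3. E_x = -2741/582  [2·signedArea(CGE) = 44345/582 ∩ EB · GA = 32761/194]
4. E_y = 3815/582  [2·signedArea(CGE) = 44345/582 ∩ EB · GA = 32761/194]
   → E = (-2741/582, 3815/582)

C = (0, 39/4)
E = (-2741/582, 3815/582)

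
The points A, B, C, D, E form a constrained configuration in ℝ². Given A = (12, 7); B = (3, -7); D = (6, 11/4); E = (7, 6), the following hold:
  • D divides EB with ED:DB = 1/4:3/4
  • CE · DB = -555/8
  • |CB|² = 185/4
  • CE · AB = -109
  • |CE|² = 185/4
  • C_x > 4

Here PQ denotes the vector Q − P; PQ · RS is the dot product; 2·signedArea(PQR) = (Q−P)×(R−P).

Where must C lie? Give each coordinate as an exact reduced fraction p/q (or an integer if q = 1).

1. C_x = 5  [CE · AB = -109 ∩ CE · DB = -555/8]
2. C_y = -1/2  [CE · AB = -109 ∩ CE · DB = -555/8]
   → C = (5, -1/2)

C = (5, -1/2)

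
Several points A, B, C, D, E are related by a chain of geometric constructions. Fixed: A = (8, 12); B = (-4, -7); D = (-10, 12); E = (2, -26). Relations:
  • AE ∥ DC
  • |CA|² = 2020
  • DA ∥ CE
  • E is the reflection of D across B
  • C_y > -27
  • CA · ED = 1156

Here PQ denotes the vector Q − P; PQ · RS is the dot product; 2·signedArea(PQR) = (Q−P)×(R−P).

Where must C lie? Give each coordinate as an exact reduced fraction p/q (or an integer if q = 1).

1. C_x = -16  [DA ∥ CE ∩ AE ∥ DC]
2. C_y = -26  [DA ∥ CE ∩ AE ∥ DC]
   → C = (-16, -26)

C = (-16, -26)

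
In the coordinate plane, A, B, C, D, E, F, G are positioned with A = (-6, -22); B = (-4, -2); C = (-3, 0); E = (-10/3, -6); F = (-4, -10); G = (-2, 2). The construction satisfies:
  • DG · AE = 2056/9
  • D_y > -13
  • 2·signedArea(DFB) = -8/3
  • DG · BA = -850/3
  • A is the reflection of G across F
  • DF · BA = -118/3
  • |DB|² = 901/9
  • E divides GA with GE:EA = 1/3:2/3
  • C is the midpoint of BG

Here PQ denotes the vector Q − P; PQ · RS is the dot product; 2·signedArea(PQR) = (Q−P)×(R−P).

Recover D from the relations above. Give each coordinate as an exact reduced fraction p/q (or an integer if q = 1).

1. D_x = -11/3  [DF · BA = -118/3 ∩ DG · AE = 2056/9]
2. D_y = -12  [DF · BA = -118/3 ∩ DG · AE = 2056/9]
   → D = (-11/3, -12)

D = (-11/3, -12)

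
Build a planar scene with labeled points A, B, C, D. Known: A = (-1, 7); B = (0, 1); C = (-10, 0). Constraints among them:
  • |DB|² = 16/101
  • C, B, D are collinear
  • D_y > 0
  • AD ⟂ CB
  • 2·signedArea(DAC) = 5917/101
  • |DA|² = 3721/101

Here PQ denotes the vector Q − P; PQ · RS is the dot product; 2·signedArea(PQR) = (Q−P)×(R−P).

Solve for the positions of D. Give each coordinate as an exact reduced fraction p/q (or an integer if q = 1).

D = (-40/101, 97/101)

1. D_x = -40/101  [C, B, D are collinear ∩ AD ⟂ CB]
2. D_y = 97/101  [C, B, D are collinear ∩ AD ⟂ CB]
   → D = (-40/101, 97/101)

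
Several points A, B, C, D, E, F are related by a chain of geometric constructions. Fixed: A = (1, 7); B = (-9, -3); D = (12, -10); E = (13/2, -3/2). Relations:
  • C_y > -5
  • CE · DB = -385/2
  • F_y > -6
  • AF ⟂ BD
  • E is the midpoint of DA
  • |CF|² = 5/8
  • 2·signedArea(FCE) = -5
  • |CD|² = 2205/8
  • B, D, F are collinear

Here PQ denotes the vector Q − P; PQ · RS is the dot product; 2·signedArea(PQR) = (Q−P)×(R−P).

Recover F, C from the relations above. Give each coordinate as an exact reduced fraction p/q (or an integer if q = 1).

C = (-15/4, -19/4)
F = (-3, -5)

1. F_x = -3  [B, D, F are collinear ∩ AF ⟂ BD]
2. F_y = -5  [B, D, F are collinear ∩ AF ⟂ BD]
   → F = (-3, -5)
3. C_x = -15/4  [CE · DB = -385/2 ∩ 2·signedArea(FCE) = -5]
4. C_y = -19/4  [CE · DB = -385/2 ∩ 2·signedArea(FCE) = -5]
   → C = (-15/4, -19/4)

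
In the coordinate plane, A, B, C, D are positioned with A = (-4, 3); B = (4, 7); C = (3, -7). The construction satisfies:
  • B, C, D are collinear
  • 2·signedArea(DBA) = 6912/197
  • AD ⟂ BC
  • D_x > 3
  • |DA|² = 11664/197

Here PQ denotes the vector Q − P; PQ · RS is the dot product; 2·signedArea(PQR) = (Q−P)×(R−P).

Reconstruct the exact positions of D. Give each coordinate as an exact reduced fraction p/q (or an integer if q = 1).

1. D_x = 724/197  [B, C, D are collinear ∩ AD ⟂ BC]
2. D_y = 483/197  [B, C, D are collinear ∩ AD ⟂ BC]
   → D = (724/197, 483/197)

D = (724/197, 483/197)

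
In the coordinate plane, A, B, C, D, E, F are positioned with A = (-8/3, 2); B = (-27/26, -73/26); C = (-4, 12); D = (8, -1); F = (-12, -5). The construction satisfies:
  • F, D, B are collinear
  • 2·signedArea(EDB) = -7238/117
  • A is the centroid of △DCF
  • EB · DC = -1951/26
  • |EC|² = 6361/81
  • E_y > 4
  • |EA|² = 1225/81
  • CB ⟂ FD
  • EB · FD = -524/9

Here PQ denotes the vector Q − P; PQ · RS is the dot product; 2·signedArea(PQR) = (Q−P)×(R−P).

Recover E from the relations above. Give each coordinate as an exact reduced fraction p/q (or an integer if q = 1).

1. E_x = 4/9  [EB · DC = -1951/26 ∩ 2·signedArea(EDB) = -7238/117]
2. E_y = 13/3  [EB · DC = -1951/26 ∩ 2·signedArea(EDB) = -7238/117]
   → E = (4/9, 13/3)

E = (4/9, 13/3)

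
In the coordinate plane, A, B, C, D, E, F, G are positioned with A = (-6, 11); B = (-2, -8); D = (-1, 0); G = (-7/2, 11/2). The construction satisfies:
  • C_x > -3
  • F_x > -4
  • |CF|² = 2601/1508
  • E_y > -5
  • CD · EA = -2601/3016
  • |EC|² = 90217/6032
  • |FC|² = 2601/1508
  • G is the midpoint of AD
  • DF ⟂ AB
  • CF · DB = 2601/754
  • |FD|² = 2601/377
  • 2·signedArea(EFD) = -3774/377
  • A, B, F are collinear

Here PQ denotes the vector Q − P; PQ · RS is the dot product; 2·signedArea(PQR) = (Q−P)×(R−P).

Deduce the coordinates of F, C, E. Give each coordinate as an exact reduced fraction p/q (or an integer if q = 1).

C = (-1723/754, -102/377)
E = (-3231/1508, -1559/377)
F = (-1346/377, -204/377)

1. F_x = -1346/377  [A, B, F are collinear ∩ DF ⟂ AB]
2. F_y = -204/377  [A, B, F are collinear ∩ DF ⟂ AB]
   → F = (-1346/377, -204/377)
3. C_x = -1723/754  [line 1·x + 8·y + 3355/754 = 0 ∩ |CF|² = 2601/1508]
4. C_y = -102/377  [line 1·x + 8·y + 3355/754 = 0 ∩ |CF|² = 2601/1508]
   → C = (-1723/754, -102/377)
5. E_x = -3231/1508  [CD · EA = -2601/3016 ∩ 2·signedArea(EFD) = -3774/377]
6. E_y = -1559/377  [CD · EA = -2601/3016 ∩ 2·signedArea(EFD) = -3774/377]
   → E = (-3231/1508, -1559/377)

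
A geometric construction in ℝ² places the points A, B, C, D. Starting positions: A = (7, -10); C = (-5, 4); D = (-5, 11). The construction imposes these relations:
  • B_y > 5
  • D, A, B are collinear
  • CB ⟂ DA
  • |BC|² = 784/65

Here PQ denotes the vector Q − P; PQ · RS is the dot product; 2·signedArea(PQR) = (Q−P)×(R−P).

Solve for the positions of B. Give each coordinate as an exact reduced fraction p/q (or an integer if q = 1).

B = (-129/65, 372/65)

1. B_x = -129/65  [D, A, B are collinear ∩ CB ⟂ DA]
2. B_y = 372/65  [D, A, B are collinear ∩ CB ⟂ DA]
   → B = (-129/65, 372/65)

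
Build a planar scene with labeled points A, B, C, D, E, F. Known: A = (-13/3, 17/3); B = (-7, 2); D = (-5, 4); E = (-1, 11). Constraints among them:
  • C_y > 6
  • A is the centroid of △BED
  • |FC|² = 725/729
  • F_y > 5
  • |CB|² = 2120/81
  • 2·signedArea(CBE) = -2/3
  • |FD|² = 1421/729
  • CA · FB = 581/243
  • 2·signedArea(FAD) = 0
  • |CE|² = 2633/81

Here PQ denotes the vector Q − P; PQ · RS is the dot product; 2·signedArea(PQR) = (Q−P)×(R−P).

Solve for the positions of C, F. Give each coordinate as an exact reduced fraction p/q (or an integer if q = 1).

C = (-37/9, 56/9)
F = (-121/27, 143/27)

1. C_x = -37/9  [line -9·x + 6·y + -223/3 = 0 ∩ |CB|² = 2120/81]
2. C_y = 56/9  [line -9·x + 6·y + -223/3 = 0 ∩ |CB|² = 2120/81]
   → C = (-37/9, 56/9)
3. F_x = -121/27  [2·signedArea(FAD) = 0 ∩ CA · FB = 581/243]
4. F_y = 143/27  [2·signedArea(FAD) = 0 ∩ CA · FB = 581/243]
   → F = (-121/27, 143/27)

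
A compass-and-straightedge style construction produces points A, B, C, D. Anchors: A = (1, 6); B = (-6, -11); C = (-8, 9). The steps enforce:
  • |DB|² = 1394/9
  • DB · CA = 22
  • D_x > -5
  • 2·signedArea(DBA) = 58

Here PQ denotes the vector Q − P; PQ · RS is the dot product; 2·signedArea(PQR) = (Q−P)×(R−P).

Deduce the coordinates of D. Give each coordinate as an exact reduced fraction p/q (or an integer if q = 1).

D = (-13/3, 4/3)

1. D_x = -13/3  [DB · CA = 22 ∩ 2·signedArea(DBA) = 58]
2. D_y = 4/3  [DB · CA = 22 ∩ 2·signedArea(DBA) = 58]
   → D = (-13/3, 4/3)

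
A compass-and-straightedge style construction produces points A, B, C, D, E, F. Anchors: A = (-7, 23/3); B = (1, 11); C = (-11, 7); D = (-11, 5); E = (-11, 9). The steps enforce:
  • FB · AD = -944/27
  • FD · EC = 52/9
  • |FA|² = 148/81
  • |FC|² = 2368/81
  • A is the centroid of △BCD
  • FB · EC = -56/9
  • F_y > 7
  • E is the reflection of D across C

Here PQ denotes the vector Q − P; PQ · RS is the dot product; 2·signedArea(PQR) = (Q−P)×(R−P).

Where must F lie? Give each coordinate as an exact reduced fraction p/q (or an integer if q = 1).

1. F_x = -17/3  [FB · EC = -56/9 ∩ FB · AD = -944/27]
2. F_y = 71/9  [FB · EC = -56/9 ∩ FB · AD = -944/27]
   → F = (-17/3, 71/9)

F = (-17/3, 71/9)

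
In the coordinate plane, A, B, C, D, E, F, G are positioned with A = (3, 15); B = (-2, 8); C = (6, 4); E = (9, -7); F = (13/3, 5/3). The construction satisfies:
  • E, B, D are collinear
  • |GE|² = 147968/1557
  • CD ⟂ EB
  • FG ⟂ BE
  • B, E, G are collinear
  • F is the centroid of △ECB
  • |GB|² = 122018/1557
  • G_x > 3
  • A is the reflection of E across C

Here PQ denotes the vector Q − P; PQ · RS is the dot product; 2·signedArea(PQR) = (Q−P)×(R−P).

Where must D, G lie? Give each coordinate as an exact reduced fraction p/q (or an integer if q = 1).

D = (468/173, 274/173)
G = (1679/519, 149/173)

1. D_x = 468/173  [E, B, D are collinear ∩ CD ⟂ EB]
2. D_y = 274/173  [E, B, D are collinear ∩ CD ⟂ EB]
   → D = (468/173, 274/173)
3. G_x = 1679/519  [B, E, G are collinear ∩ FG ⟂ BE]
4. G_y = 149/173  [B, E, G are collinear ∩ FG ⟂ BE]
   → G = (1679/519, 149/173)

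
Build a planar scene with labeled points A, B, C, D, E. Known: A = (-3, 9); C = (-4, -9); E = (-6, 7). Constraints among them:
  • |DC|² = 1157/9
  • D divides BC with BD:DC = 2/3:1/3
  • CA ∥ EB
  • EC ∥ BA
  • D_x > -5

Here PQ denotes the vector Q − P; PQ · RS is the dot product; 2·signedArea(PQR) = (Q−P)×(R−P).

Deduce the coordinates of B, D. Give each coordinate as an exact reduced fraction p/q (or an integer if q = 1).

B = (-5, 25)
D = (-13/3, 7/3)

1. B_x = -5  [EC ∥ BA ∩ CA ∥ EB]
2. B_y = 25  [EC ∥ BA ∩ CA ∥ EB]
   → B = (-5, 25)
3. D_x = -13/3  [D divides BC with BD:DC = 2/3:1/3]
4. D_y = 7/3  [D divides BC with BD:DC = 2/3:1/3]
   → D = (-13/3, 7/3)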